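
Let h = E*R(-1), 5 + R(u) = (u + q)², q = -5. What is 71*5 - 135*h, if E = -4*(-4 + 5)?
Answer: 17095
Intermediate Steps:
R(u) = -5 + (-5 + u)² (R(u) = -5 + (u - 5)² = -5 + (-5 + u)²)
E = -4 (E = -4*1 = -4)
h = -124 (h = -4*(-5 + (-5 - 1)²) = -4*(-5 + (-6)²) = -4*(-5 + 36) = -4*31 = -124)
71*5 - 135*h = 71*5 - 135*(-124) = 355 + 16740 = 17095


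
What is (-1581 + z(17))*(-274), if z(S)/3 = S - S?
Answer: 433194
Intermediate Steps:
z(S) = 0 (z(S) = 3*(S - S) = 3*0 = 0)
(-1581 + z(17))*(-274) = (-1581 + 0)*(-274) = -1581*(-274) = 433194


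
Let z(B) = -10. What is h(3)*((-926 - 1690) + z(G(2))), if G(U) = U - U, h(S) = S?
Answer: -7878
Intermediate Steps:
G(U) = 0
h(3)*((-926 - 1690) + z(G(2))) = 3*((-926 - 1690) - 10) = 3*(-2616 - 10) = 3*(-2626) = -7878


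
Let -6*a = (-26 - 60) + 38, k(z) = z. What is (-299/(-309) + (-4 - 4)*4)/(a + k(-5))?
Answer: -9589/927 ≈ -10.344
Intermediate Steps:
a = 8 (a = -((-26 - 60) + 38)/6 = -(-86 + 38)/6 = -⅙*(-48) = 8)
(-299/(-309) + (-4 - 4)*4)/(a + k(-5)) = (-299/(-309) + (-4 - 4)*4)/(8 - 5) = (-299*(-1/309) - 8*4)/3 = (299/309 - 32)*(⅓) = -9589/309*⅓ = -9589/927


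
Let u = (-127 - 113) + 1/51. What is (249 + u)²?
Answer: 211600/2601 ≈ 81.353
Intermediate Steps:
u = -12239/51 (u = -240 + 1/51 = -12239/51 ≈ -239.98)
(249 + u)² = (249 - 12239/51)² = (460/51)² = 211600/2601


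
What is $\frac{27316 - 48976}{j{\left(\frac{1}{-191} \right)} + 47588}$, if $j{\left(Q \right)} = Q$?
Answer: $- \frac{1379020}{3029769} \approx -0.45516$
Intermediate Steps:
$\frac{27316 - 48976}{j{\left(\frac{1}{-191} \right)} + 47588} = \frac{27316 - 48976}{\frac{1}{-191} + 47588} = - \frac{21660}{- \frac{1}{191} + 47588} = - \frac{21660}{\frac{9089307}{191}} = \left(-21660\right) \frac{191}{9089307} = - \frac{1379020}{3029769}$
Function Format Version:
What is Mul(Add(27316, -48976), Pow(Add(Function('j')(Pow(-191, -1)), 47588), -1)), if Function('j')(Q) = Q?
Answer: Rational(-1379020, 3029769) ≈ -0.45516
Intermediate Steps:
Mul(Add(27316, -48976), Pow(Add(Function('j')(Pow(-191, -1)), 47588), -1)) = Mul(Add(27316, -48976), Pow(Add(Pow(-191, -1), 47588), -1)) = Mul(-21660, Pow(Add(Rational(-1, 191), 47588), -1)) = Mul(-21660, Pow(Rational(9089307, 191), -1)) = Mul(-21660, Rational(191, 9089307)) = Rational(-1379020, 3029769)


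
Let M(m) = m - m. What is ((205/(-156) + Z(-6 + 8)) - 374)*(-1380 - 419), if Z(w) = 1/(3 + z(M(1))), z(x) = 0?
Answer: 35078701/52 ≈ 6.7459e+5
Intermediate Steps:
M(m) = 0
Z(w) = 1/3 (Z(w) = 1/(3 + 0) = 1/3)
((205/(-156) + Z(-6 + 8)) - 374)*(-1380 - 419) = ((205/(-156) + 1/3) - 374)*(-1380 - 419) = ((205*(-1/156) + 1/3) - 374)*(-1799) = ((-205/156 + 1/3) - 374)*(-1799) = (-51/52 - 374)*(-1799) = -19499/52*(-1799) = 35078701/52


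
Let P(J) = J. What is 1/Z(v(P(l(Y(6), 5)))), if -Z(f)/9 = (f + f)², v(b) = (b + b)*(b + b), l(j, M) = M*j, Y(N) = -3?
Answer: -1/29160000 ≈ -3.4294e-8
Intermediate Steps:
v(b) = 4*b² (v(b) = (2*b)*(2*b) = 4*b²)
Z(f) = -36*f² (Z(f) = -9*(f + f)² = -9*4*f² = -36*f²)
1/Z(v(P(l(Y(6), 5)))) = 1/(-36*(4*(5*(-3))²)²) = 1/(-36*(4*(-15)²)²) = 1/(-36*(4*225)²) = 1/(-36*900²) = 1/(-36*810000) = 1/(-29160000) = -1/29160000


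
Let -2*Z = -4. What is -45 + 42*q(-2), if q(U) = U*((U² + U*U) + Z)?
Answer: -885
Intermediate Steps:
Z = 2 (Z = -½*(-4) = 2)
q(U) = U*(2 + 2*U²) (q(U) = U*((U² + U*U) + 2) = U*((U² + U²) + 2) = U*(2*U² + 2) = U*(2 + 2*U²))
-45 + 42*q(-2) = -45 + 42*(2*(-2)*(1 + (-2)²)) = -45 + 42*(2*(-2)*(1 + 4)) = -45 + 42*(2*(-2)*5) = -45 + 42*(-20) = -45 - 840 = -885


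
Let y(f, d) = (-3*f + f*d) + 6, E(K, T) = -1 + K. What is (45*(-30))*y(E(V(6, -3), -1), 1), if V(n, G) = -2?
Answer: -16200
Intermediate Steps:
y(f, d) = 6 - 3*f + d*f (y(f, d) = (-3*f + d*f) + 6 = 6 - 3*f + d*f)
(45*(-30))*y(E(V(6, -3), -1), 1) = (45*(-30))*(6 - 3*(-1 - 2) + 1*(-1 - 2)) = -1350*(6 - 3*(-3) + 1*(-3)) = -1350*(6 + 9 - 3) = -1350*12 = -16200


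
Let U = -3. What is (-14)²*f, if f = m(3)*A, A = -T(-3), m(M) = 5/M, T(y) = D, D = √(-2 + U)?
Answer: -980*I*√5/3 ≈ -730.45*I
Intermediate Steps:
D = I*√5 (D = √(-2 - 3) = √(-5) = I*√5 ≈ 2.2361*I)
T(y) = I*√5
A = -I*√5 ≈ -2.2361*I
f = -5*I*√5/3 (f = (5/3)*(-I*√5) = (5*(⅓))*(-I*√5) = 5*(-I*√5)/3 = -5*I*√5/3 ≈ -3.7268*I)
(-14)²*f = (-14)²*(-5*I*√5/3) = 196*(-5*I*√5/3) = -980*I*√5/3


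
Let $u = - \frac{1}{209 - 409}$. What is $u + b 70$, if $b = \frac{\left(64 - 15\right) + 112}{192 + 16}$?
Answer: $\frac{17611}{325} \approx 54.188$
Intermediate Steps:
$b = \frac{161}{208}$ ($b = \frac{\left(64 - 15\right) + 112}{208} = \left(49 + 112\right) \frac{1}{208} = 161 \cdot \frac{1}{208} = \frac{161}{208} \approx 0.77404$)
$u = \frac{1}{200}$ ($u = - \frac{1}{-200} = \left(-1\right) \left(- \frac{1}{200}\right) = \frac{1}{200} \approx 0.005$)
$u + b 70 = \frac{1}{200} + \frac{161}{208} \cdot 70 = \frac{1}{200} + \frac{5635}{104} = \frac{17611}{325}$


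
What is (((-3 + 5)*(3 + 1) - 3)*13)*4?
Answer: 260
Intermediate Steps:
(((-3 + 5)*(3 + 1) - 3)*13)*4 = ((2*4 - 3)*13)*4 = ((8 - 3)*13)*4 = (5*13)*4 = 65*4 = 260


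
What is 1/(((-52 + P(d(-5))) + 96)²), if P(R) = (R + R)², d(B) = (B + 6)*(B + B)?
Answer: 1/197136 ≈ 5.0726e-6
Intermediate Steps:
d(B) = 2*B*(6 + B) (d(B) = (6 + B)*(2*B) = 2*B*(6 + B))
P(R) = 4*R² (P(R) = (2*R)² = 4*R²)
1/(((-52 + P(d(-5))) + 96)²) = 1/(((-52 + 4*(2*(-5)*(6 - 5))²) + 96)²) = 1/(((-52 + 4*(2*(-5)*1)²) + 96)²) = 1/(((-52 + 4*(-10)²) + 96)²) = 1/(((-52 + 4*100) + 96)²) = 1/(((-52 + 400) + 96)²) = 1/((348 + 96)²) = 1/(444²) = 1/197136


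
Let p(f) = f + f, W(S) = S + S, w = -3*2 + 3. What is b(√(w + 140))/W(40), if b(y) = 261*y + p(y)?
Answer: 263*√137/80 ≈ 38.479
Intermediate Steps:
w = -3 (w = -6 + 3 = -3)
W(S) = 2*S
p(f) = 2*f
b(y) = 263*y (b(y) = 261*y + 2*y = 263*y)
b(√(w + 140))/W(40) = (263*√(-3 + 140))/((2*40)) = (263*√137)/80 = (263*√137)*(1/80) = 263*√137/80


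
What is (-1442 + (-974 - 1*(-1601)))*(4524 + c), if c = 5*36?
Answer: -3833760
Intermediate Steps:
c = 180
(-1442 + (-974 - 1*(-1601)))*(4524 + c) = (-1442 + (-974 - 1*(-1601)))*(4524 + 180) = (-1442 + (-974 + 1601))*4704 = (-1442 + 627)*4704 = -815*4704 = -3833760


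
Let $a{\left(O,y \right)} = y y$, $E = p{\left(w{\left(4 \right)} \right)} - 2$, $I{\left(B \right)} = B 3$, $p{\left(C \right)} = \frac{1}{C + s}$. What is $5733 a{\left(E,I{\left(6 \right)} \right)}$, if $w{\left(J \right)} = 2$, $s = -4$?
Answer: $1857492$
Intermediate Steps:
$p{\left(C \right)} = \frac{1}{-4 + C}$ ($p{\left(C \right)} = \frac{1}{C - 4} = \frac{1}{-4 + C}$)
$I{\left(B \right)} = 3 B$
$E = - \frac{5}{2}$ ($E = \frac{1}{-4 + 2} - 2 = \frac{1}{-2} - 2 = - \frac{1}{2} - 2 = - \frac{5}{2} \approx -2.5$)
$a{\left(O,y \right)} = y^{2}$
$5733 a{\left(E,I{\left(6 \right)} \right)} = 5733 \left(3 \cdot 6\right)^{2} = 5733 \cdot 18^{2} = 5733 \cdot 324 = 1857492$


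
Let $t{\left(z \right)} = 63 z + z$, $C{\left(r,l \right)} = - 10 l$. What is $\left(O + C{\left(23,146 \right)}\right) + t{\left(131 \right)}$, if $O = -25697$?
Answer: $-18773$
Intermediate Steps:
$t{\left(z \right)} = 64 z$
$\left(O + C{\left(23,146 \right)}\right) + t{\left(131 \right)} = \left(-25697 - 1460\right) + 64 \cdot 131 = \left(-25697 - 1460\right) + 8384 = -27157 + 8384 = -18773$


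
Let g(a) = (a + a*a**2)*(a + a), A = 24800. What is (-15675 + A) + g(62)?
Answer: 29569485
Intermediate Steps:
g(a) = 2*a*(a + a**3) (g(a) = (a + a**3)*(2*a) = 2*a*(a + a**3))
(-15675 + A) + g(62) = (-15675 + 24800) + 2*62**2*(1 + 62**2) = 9125 + 2*3844*(1 + 3844) = 9125 + 2*3844*3845 = 9125 + 29560360 = 29569485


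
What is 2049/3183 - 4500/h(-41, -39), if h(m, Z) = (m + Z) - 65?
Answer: 974707/30769 ≈ 31.678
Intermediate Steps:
h(m, Z) = -65 + Z + m (h(m, Z) = (Z + m) - 65 = -65 + Z + m)
2049/3183 - 4500/h(-41, -39) = 2049/3183 - 4500/(-65 - 39 - 41) = 2049*(1/3183) - 4500/(-145) = 683/1061 - 4500*(-1/145) = 683/1061 + 900/29 = 974707/30769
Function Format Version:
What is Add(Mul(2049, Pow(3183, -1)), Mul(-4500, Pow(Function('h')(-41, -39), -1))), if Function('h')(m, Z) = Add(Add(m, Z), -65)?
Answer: Rational(974707, 30769) ≈ 31.678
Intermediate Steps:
Function('h')(m, Z) = Add(-65, Z, m) (Function('h')(m, Z) = Add(Add(Z, m), -65) = Add(-65, Z, m))
Add(Mul(2049, Pow(3183, -1)), Mul(-4500, Pow(Function('h')(-41, -39), -1))) = Add(Mul(2049, Pow(3183, -1)), Mul(-4500, Pow(Add(-65, -39, -41), -1))) = Add(Mul(2049, Rational(1, 3183)), Mul(-4500, Pow(-145, -1))) = Add(Rational(683, 1061), Mul(-4500, Rational(-1, 145))) = Add(Rational(683, 1061), Rational(900, 29)) = Rational(974707, 30769)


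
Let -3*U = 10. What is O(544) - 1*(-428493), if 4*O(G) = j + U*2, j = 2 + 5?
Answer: 5141917/12 ≈ 4.2849e+5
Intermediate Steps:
U = -10/3 (U = -⅓*10 = -10/3 ≈ -3.3333)
j = 7
O(G) = 1/12 (O(G) = (7 - 10/3*2)/4 = (7 - 20/3)/4 = (¼)*(⅓) = 1/12)
O(544) - 1*(-428493) = 1/12 - 1*(-428493) = 1/12 + 428493 = 5141917/12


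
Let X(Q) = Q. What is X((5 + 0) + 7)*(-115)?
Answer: -1380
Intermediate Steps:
X((5 + 0) + 7)*(-115) = ((5 + 0) + 7)*(-115) = (5 + 7)*(-115) = 12*(-115) = -1380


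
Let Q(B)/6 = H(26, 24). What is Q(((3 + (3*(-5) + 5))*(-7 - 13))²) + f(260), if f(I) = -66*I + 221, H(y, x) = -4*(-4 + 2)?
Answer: -16891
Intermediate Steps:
H(y, x) = 8 (H(y, x) = -4*(-2) = 8)
f(I) = 221 - 66*I
Q(B) = 48 (Q(B) = 6*8 = 48)
Q(((3 + (3*(-5) + 5))*(-7 - 13))²) + f(260) = 48 + (221 - 66*260) = 48 + (221 - 17160) = 48 - 16939 = -16891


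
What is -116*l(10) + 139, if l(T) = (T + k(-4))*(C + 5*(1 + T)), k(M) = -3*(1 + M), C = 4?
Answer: -129897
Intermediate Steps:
k(M) = -3 - 3*M
l(T) = (9 + T)*(9 + 5*T) (l(T) = (T + (-3 - 3*(-4)))*(4 + 5*(1 + T)) = (T + (-3 + 12))*(4 + (5 + 5*T)) = (T + 9)*(9 + 5*T) = (9 + T)*(9 + 5*T))
-116*l(10) + 139 = -116*(81 + 5*10² + 54*10) + 139 = -116*(81 + 5*100 + 540) + 139 = -116*(81 + 500 + 540) + 139 = -116*1121 + 139 = -130036 + 139 = -129897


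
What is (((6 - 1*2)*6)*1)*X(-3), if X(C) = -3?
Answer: -72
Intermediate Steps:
(((6 - 1*2)*6)*1)*X(-3) = (((6 - 1*2)*6)*1)*(-3) = (((6 - 2)*6)*1)*(-3) = ((4*6)*1)*(-3) = (24*1)*(-3) = 24*(-3) = -72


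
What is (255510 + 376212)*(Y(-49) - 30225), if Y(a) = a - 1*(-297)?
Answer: -18937130394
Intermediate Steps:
Y(a) = 297 + a (Y(a) = a + 297 = 297 + a)
(255510 + 376212)*(Y(-49) - 30225) = (255510 + 376212)*((297 - 49) - 30225) = 631722*(248 - 30225) = 631722*(-29977) = -18937130394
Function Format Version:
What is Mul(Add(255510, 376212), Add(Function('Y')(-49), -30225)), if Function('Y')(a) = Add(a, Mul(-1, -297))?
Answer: -18937130394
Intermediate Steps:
Function('Y')(a) = Add(297, a) (Function('Y')(a) = Add(a, 297) = Add(297, a))
Mul(Add(255510, 376212), Add(Function('Y')(-49), -30225)) = Mul(Add(255510, 376212), Add(Add(297, -49), -30225)) = Mul(631722, Add(248, -30225)) = Mul(631722, -29977) = -18937130394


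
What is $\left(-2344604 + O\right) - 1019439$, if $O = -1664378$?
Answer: $-5028421$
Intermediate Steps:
$\left(-2344604 + O\right) - 1019439 = \left(-2344604 - 1664378\right) - 1019439 = -4008982 - 1019439 = -5028421$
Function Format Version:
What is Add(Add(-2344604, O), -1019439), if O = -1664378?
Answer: -5028421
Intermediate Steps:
Add(Add(-2344604, O), -1019439) = Add(Add(-2344604, -1664378), -1019439) = Add(-4008982, -1019439) = -5028421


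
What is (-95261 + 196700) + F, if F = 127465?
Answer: 228904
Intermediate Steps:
(-95261 + 196700) + F = (-95261 + 196700) + 127465 = 101439 + 127465 = 228904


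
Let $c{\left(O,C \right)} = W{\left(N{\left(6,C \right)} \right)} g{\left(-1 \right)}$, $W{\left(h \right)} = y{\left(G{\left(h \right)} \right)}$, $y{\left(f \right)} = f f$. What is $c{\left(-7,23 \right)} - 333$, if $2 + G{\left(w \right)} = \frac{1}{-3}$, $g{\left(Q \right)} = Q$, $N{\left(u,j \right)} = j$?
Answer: $- \frac{3046}{9} \approx -338.44$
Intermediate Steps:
$G{\left(w \right)} = - \frac{7}{3}$ ($G{\left(w \right)} = -2 + \frac{1}{-3} = -2 - \frac{1}{3} = - \frac{7}{3}$)
$y{\left(f \right)} = f^{2}$
$W{\left(h \right)} = \frac{49}{9}$ ($W{\left(h \right)} = \left(- \frac{7}{3}\right)^{2} = \frac{49}{9}$)
$c{\left(O,C \right)} = - \frac{49}{9}$ ($c{\left(O,C \right)} = \frac{49}{9} \left(-1\right) = - \frac{49}{9}$)
$c{\left(-7,23 \right)} - 333 = - \frac{49}{9} - 333 = - \frac{3046}{9}$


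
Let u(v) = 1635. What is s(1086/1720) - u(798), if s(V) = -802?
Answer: -2437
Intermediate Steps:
s(1086/1720) - u(798) = -802 - 1*1635 = -802 - 1635 = -2437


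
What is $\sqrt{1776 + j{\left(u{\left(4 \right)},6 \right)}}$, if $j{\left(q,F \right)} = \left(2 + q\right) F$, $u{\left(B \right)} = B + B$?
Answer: $6 \sqrt{51} \approx 42.849$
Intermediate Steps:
$u{\left(B \right)} = 2 B$
$j{\left(q,F \right)} = F \left(2 + q\right)$
$\sqrt{1776 + j{\left(u{\left(4 \right)},6 \right)}} = \sqrt{1776 + 6 \left(2 + 2 \cdot 4\right)} = \sqrt{1776 + 6 \left(2 + 8\right)} = \sqrt{1776 + 6 \cdot 10} = \sqrt{1776 + 60} = \sqrt{1836} = 6 \sqrt{51}$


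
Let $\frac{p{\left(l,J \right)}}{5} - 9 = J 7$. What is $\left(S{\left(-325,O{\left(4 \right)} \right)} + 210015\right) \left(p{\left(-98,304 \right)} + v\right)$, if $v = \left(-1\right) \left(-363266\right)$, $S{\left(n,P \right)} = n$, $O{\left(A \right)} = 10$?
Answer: $78413785190$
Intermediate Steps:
$p{\left(l,J \right)} = 45 + 35 J$ ($p{\left(l,J \right)} = 45 + 5 J 7 = 45 + 5 \cdot 7 J = 45 + 35 J$)
$v = 363266$
$\left(S{\left(-325,O{\left(4 \right)} \right)} + 210015\right) \left(p{\left(-98,304 \right)} + v\right) = \left(-325 + 210015\right) \left(\left(45 + 35 \cdot 304\right) + 363266\right) = 209690 \left(\left(45 + 10640\right) + 363266\right) = 209690 \left(10685 + 363266\right) = 209690 \cdot 373951 = 78413785190$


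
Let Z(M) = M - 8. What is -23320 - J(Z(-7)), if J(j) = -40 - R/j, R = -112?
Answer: -349088/15 ≈ -23273.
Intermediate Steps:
Z(M) = -8 + M
J(j) = -40 + 112/j (J(j) = -40 - (-112)/j = -40 + 112/j)
-23320 - J(Z(-7)) = -23320 - (-40 + 112/(-8 - 7)) = -23320 - (-40 + 112/(-15)) = -23320 - (-40 + 112*(-1/15)) = -23320 - (-40 - 112/15) = -23320 - 1*(-712/15) = -23320 + 712/15 = -349088/15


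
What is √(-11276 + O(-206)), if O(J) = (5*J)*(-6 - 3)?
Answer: I*√2006 ≈ 44.788*I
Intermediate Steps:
O(J) = -45*J (O(J) = (5*J)*(-9) = -45*J)
√(-11276 + O(-206)) = √(-11276 - 45*(-206)) = √(-11276 + 9270) = √(-2006) = I*√2006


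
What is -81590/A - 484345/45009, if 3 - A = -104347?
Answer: -5421368506/469668915 ≈ -11.543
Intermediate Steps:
A = 104350 (A = 3 - 1*(-104347) = 3 + 104347 = 104350)
-81590/A - 484345/45009 = -81590/104350 - 484345/45009 = -81590*1/104350 - 484345*1/45009 = -8159/10435 - 484345/45009 = -5421368506/469668915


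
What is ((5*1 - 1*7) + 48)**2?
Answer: 2116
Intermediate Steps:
((5*1 - 1*7) + 48)**2 = ((5 - 7) + 48)**2 = (-2 + 48)**2 = 46**2 = 2116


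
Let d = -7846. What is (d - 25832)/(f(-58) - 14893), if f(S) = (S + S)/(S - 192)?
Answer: 4209750/1861567 ≈ 2.2614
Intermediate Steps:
f(S) = 2*S/(-192 + S) (f(S) = (2*S)/(-192 + S) = 2*S/(-192 + S))
(d - 25832)/(f(-58) - 14893) = (-7846 - 25832)/(2*(-58)/(-192 - 58) - 14893) = -33678/(2*(-58)/(-250) - 14893) = -33678/(2*(-58)*(-1/250) - 14893) = -33678/(58/125 - 14893) = -33678/(-1861567/125) = -33678*(-125/1861567) = 4209750/1861567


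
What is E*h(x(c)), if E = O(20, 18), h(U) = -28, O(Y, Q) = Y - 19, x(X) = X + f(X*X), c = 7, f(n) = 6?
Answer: -28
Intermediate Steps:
x(X) = 6 + X (x(X) = X + 6 = 6 + X)
O(Y, Q) = -19 + Y
E = 1 (E = -19 + 20 = 1)
E*h(x(c)) = 1*(-28) = -28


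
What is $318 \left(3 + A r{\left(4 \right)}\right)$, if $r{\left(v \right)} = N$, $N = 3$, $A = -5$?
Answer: $-3816$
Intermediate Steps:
$r{\left(v \right)} = 3$
$318 \left(3 + A r{\left(4 \right)}\right) = 318 \left(3 - 15\right) = 318 \left(-12\right) = -3816$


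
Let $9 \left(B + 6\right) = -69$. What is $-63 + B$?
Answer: $- \frac{230}{3} \approx -76.667$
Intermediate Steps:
$B = - \frac{41}{3}$ ($B = -6 + \frac{1}{9} \left(-69\right) = -6 - \frac{23}{3} = - \frac{41}{3} \approx -13.667$)
$-63 + B = -63 - \frac{41}{3} = - \frac{230}{3}$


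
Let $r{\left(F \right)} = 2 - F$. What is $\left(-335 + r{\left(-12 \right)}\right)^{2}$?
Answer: $103041$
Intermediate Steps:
$\left(-335 + r{\left(-12 \right)}\right)^{2} = \left(-335 + \left(2 - -12\right)\right)^{2} = \left(-335 + \left(2 + 12\right)\right)^{2} = \left(-335 + 14\right)^{2} = \left(-321\right)^{2} = 103041$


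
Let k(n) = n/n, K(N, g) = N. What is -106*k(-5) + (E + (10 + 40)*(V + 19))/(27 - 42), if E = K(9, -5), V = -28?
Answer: -383/5 ≈ -76.600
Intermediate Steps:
E = 9
k(n) = 1
-106*k(-5) + (E + (10 + 40)*(V + 19))/(27 - 42) = -106*1 + (9 + (10 + 40)*(-28 + 19))/(27 - 42) = -106 + (9 + 50*(-9))/(-15) = -106 + (9 - 450)*(-1/15) = -106 - 441*(-1/15) = -106 + 147/5 = -383/5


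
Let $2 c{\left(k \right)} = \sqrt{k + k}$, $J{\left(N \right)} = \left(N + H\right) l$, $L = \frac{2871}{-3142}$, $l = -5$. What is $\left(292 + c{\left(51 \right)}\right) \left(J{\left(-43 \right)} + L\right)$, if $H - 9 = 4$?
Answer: $\frac{68390634}{1571} + \frac{468429 \sqrt{102}}{6284} \approx 44286.0$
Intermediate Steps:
$L = - \frac{2871}{3142}$ ($L = 2871 \left(- \frac{1}{3142}\right) = - \frac{2871}{3142} \approx -0.91375$)
$H = 13$ ($H = 9 + 4 = 13$)
$J{\left(N \right)} = -65 - 5 N$ ($J{\left(N \right)} = \left(N + 13\right) \left(-5\right) = \left(13 + N\right) \left(-5\right) = -65 - 5 N$)
$c{\left(k \right)} = \frac{\sqrt{2} \sqrt{k}}{2}$ ($c{\left(k \right)} = \frac{\sqrt{k + k}}{2} = \frac{\sqrt{2 k}}{2} = \frac{\sqrt{2} \sqrt{k}}{2}$)
$\left(292 + c{\left(51 \right)}\right) \left(J{\left(-43 \right)} + L\right) = \left(292 + \frac{\sqrt{2} \sqrt{51}}{2}\right) \left(\left(-65 - -215\right) - \frac{2871}{3142}\right) = \left(292 + \frac{\sqrt{102}}{2}\right) \left(\left(-65 + 215\right) - \frac{2871}{3142}\right) = \left(292 + \frac{\sqrt{102}}{2}\right) \left(150 - \frac{2871}{3142}\right) = \left(292 + \frac{\sqrt{102}}{2}\right) \frac{468429}{3142} = \frac{68390634}{1571} + \frac{468429 \sqrt{102}}{6284}$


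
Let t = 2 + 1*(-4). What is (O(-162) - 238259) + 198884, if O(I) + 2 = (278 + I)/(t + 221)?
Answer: -8623447/219 ≈ -39377.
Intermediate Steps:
t = -2 (t = 2 - 4 = -2)
O(I) = -160/219 + I/219 (O(I) = -2 + (278 + I)/(-2 + 221) = -2 + (278 + I)/219 = -2 + (278 + I)*(1/219) = -2 + (278/219 + I/219) = -160/219 + I/219)
(O(-162) - 238259) + 198884 = ((-160/219 + (1/219)*(-162)) - 238259) + 198884 = ((-160/219 - 54/73) - 238259) + 198884 = (-322/219 - 238259) + 198884 = -52179043/219 + 198884 = -8623447/219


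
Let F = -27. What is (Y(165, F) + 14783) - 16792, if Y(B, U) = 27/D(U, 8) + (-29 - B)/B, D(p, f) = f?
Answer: -2648977/1320 ≈ -2006.8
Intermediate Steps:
Y(B, U) = 27/8 + (-29 - B)/B
(Y(165, F) + 14783) - 16792 = ((19/8 - 29/165) + 14783) - 16792 = (2903/1320 + 14783) - 16792 = 19516463/1320 - 16792 = -2648977/1320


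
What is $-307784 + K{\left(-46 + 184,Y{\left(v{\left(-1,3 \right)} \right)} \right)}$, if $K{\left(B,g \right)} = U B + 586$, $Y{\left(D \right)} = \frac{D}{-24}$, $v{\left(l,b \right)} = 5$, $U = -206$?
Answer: $-335626$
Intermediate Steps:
$Y{\left(D \right)} = - \frac{D}{24}$ ($Y{\left(D \right)} = D \left(- \frac{1}{24}\right) = - \frac{D}{24}$)
$K{\left(B,g \right)} = 586 - 206 B$ ($K{\left(B,g \right)} = - 206 B + 586 = 586 - 206 B$)
$-307784 + K{\left(-46 + 184,Y{\left(v{\left(-1,3 \right)} \right)} \right)} = -307784 + \left(586 - 206 \left(-46 + 184\right)\right) = -307784 + \left(586 - 28428\right) = -307784 - 27842 = -335626$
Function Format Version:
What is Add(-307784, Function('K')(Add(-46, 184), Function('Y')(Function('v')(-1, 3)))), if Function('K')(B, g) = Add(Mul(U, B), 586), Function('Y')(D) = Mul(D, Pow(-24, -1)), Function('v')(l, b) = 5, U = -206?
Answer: -335626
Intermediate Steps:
Function('Y')(D) = Mul(Rational(-1, 24), D) (Function('Y')(D) = Mul(D, Rational(-1, 24)) = Mul(Rational(-1, 24), D))
Function('K')(B, g) = Add(586, Mul(-206, B)) (Function('K')(B, g) = Add(Mul(-206, B), 586) = Add(586, Mul(-206, B)))
Add(-307784, Function('K')(Add(-46, 184), Function('Y')(Function('v')(-1, 3)))) = Add(-307784, Add(586, Mul(-206, Add(-46, 184)))) = Add(-307784, Add(586, Mul(-206, 138))) = Add(-307784, Add(586, -28428)) = Add(-307784, -27842) = -335626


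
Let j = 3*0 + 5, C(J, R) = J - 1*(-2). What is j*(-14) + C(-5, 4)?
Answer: -73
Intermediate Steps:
C(J, R) = 2 + J (C(J, R) = J + 2 = 2 + J)
j = 5 (j = 0 + 5 = 5)
j*(-14) + C(-5, 4) = 5*(-14) + (2 - 5) = -70 - 3 = -73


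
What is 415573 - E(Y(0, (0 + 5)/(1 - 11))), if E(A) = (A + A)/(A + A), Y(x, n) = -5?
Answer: 415572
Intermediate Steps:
E(A) = 1 (E(A) = (2*A)/((2*A)) = (2*A)*(1/(2*A)) = 1)
415573 - E(Y(0, (0 + 5)/(1 - 11))) = 415573 - 1*1 = 415573 - 1 = 415572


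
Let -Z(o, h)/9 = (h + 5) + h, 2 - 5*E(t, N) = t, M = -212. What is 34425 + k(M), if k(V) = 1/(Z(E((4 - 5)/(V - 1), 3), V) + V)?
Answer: 122518576/3559 ≈ 34425.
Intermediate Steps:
E(t, N) = ⅖ - t/5
Z(o, h) = -45 - 18*h (Z(o, h) = -9*((h + 5) + h) = -9*((5 + h) + h) = -9*(5 + 2*h) = -45 - 18*h)
k(V) = 1/(-45 - 17*V) (k(V) = 1/((-45 - 18*V) + V) = 1/(-45 - 17*V))
34425 + k(M) = 34425 - 1/(45 + 17*(-212)) = 34425 - 1/(45 - 3604) = 34425 - 1/(-3559) = 34425 - 1*(-1/3559) = 34425 + 1/3559 = 122518576/3559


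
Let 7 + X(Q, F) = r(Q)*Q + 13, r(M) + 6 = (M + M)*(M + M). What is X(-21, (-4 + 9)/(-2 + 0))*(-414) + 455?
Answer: 15282023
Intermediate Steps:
r(M) = -6 + 4*M² (r(M) = -6 + (M + M)*(M + M) = -6 + (2*M)*(2*M) = -6 + 4*M²)
X(Q, F) = 6 + Q*(-6 + 4*Q²) (X(Q, F) = -7 + ((-6 + 4*Q²)*Q + 13) = -7 + (Q*(-6 + 4*Q²) + 13) = -7 + (13 + Q*(-6 + 4*Q²)) = 6 + Q*(-6 + 4*Q²))
X(-21, (-4 + 9)/(-2 + 0))*(-414) + 455 = (6 - 6*(-21) + 4*(-21)³)*(-414) + 455 = (6 + 126 + 4*(-9261))*(-414) + 455 = (6 + 126 - 37044)*(-414) + 455 = -36912*(-414) + 455 = 15281568 + 455 = 15282023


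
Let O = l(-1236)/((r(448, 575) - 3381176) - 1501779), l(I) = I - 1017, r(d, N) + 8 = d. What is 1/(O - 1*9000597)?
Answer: -1627505/14648516619734 ≈ -1.1110e-7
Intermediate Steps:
r(d, N) = -8 + d
l(I) = -1017 + I
O = 751/1627505 (O = (-1017 - 1236)/(((-8 + 448) - 3381176) - 1501779) = -2253/((440 - 3381176) - 1501779) = -2253/(-3380736 - 1501779) = -2253/(-4882515) = -2253*(-1/4882515) = 751/1627505 ≈ 0.00046144)
1/(O - 1*9000597) = 1/(751/1627505 - 1*9000597) = 1/(751/1627505 - 9000597) = 1/(-14648516619734/1627505) = -1627505/14648516619734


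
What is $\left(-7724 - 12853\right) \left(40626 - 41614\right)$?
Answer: $20330076$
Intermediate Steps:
$\left(-7724 - 12853\right) \left(40626 - 41614\right) = \left(-20577\right) \left(-988\right) = 20330076$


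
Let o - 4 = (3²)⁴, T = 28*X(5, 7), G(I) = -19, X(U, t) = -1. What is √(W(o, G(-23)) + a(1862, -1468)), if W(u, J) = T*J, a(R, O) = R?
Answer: 3*√266 ≈ 48.929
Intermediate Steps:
T = -28 (T = 28*(-1) = -28)
o = 6565 (o = 4 + (3²)⁴ = 4 + 9⁴ = 4 + 6561 = 6565)
W(u, J) = -28*J
√(W(o, G(-23)) + a(1862, -1468)) = √(-28*(-19) + 1862) = √(532 + 1862) = √2394 = 3*√266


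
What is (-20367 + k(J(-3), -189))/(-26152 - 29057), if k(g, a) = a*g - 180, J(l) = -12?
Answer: 6093/18403 ≈ 0.33109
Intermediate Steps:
k(g, a) = -180 + a*g
(-20367 + k(J(-3), -189))/(-26152 - 29057) = (-20367 + (-180 - 189*(-12)))/(-26152 - 29057) = (-20367 + (-180 + 2268))/(-55209) = (-20367 + 2088)*(-1/55209) = -18279*(-1/55209) = 6093/18403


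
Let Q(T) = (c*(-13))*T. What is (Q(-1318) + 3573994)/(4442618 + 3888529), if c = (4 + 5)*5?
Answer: 4345024/8331147 ≈ 0.52154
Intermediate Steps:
c = 45 (c = 9*5 = 45)
Q(T) = -585*T (Q(T) = (45*(-13))*T = -585*T)
(Q(-1318) + 3573994)/(4442618 + 3888529) = (-585*(-1318) + 3573994)/(4442618 + 3888529) = (771030 + 3573994)/8331147 = 4345024*(1/8331147) = 4345024/8331147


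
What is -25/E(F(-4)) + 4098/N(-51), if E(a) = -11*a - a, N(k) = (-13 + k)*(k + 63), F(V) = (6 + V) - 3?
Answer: -2849/384 ≈ -7.4193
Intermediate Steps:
F(V) = 3 + V
N(k) = (-13 + k)*(63 + k)
E(a) = -12*a
-25/E(F(-4)) + 4098/N(-51) = -25*(-1/(12*(3 - 4))) + 4098/(-819 + (-51)² + 50*(-51)) = -25/((-12*(-1))) + 4098/(-819 + 2601 - 2550) = -25/12 + 4098/(-768) = -25*1/12 + 4098*(-1/768) = -25/12 - 683/128 = -2849/384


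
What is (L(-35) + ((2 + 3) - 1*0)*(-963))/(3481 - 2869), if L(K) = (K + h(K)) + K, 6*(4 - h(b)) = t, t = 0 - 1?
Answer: -29285/3672 ≈ -7.9752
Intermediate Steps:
t = -1
h(b) = 25/6 (h(b) = 4 - ⅙*(-1) = 4 + ⅙ = 25/6)
L(K) = 25/6 + 2*K (L(K) = (K + 25/6) + K = (25/6 + K) + K = 25/6 + 2*K)
(L(-35) + ((2 + 3) - 1*0)*(-963))/(3481 - 2869) = ((25/6 + 2*(-35)) + ((2 + 3) - 1*0)*(-963))/(3481 - 2869) = ((25/6 - 70) + (5 + 0)*(-963))/612 = (-395/6 + 5*(-963))*(1/612) = (-395/6 - 4815)*(1/612) = -29285/6*1/612 = -29285/3672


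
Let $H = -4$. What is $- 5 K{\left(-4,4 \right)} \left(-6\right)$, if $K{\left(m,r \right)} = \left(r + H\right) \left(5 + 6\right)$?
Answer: $0$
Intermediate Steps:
$K{\left(m,r \right)} = -44 + 11 r$ ($K{\left(m,r \right)} = \left(r - 4\right) \left(5 + 6\right) = \left(-4 + r\right) 11 = -44 + 11 r$)
$- 5 K{\left(-4,4 \right)} \left(-6\right) = - 5 \left(-44 + 11 \cdot 4\right) \left(-6\right) = - 5 \left(-44 + 44\right) \left(-6\right) = \left(-5\right) 0 \left(-6\right) = 0 \left(-6\right) = 0$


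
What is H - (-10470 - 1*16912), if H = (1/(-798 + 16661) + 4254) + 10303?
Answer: 665278358/15863 ≈ 41939.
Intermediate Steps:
H = 230917692/15863 (H = (1/15863 + 4254) + 10303 = 67481203/15863 + 10303 = 230917692/15863 ≈ 14557.)
H - (-10470 - 1*16912) = 230917692/15863 - (-10470 - 1*16912) = 230917692/15863 - (-10470 - 16912) = 230917692/15863 - 1*(-27382) = 230917692/15863 + 27382 = 665278358/15863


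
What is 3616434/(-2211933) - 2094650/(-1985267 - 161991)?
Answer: -522031896587/791598471619 ≈ -0.65947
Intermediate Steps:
3616434/(-2211933) - 2094650/(-1985267 - 161991) = 3616434*(-1/2211933) - 2094650/(-2147258) = -1205478/737311 - 2094650*(-1/2147258) = -1205478/737311 + 1047325/1073629 = -522031896587/791598471619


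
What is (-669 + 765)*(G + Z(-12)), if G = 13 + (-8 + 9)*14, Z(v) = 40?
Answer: 6432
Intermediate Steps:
G = 27 (G = 13 + 1*14 = 13 + 14 = 27)
(-669 + 765)*(G + Z(-12)) = (-669 + 765)*(27 + 40) = 96*67 = 6432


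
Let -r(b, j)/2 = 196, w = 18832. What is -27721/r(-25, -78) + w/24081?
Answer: 674931545/9439752 ≈ 71.499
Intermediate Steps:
r(b, j) = -392 (r(b, j) = -2*196 = -392)
-27721/r(-25, -78) + w/24081 = -27721/(-392) + 18832/24081 = -27721*(-1/392) + 18832*(1/24081) = 27721/392 + 18832/24081 = 674931545/9439752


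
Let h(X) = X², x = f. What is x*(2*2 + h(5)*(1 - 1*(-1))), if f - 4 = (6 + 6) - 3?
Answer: 702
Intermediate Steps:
f = 13 (f = 4 + ((6 + 6) - 3) = 4 + (12 - 3) = 4 + 9 = 13)
x = 13
x*(2*2 + h(5)*(1 - 1*(-1))) = 13*(2*2 + 5²*(1 - 1*(-1))) = 13*(4 + 25*(1 + 1)) = 13*(4 + 25*2) = 13*(4 + 50) = 13*54 = 702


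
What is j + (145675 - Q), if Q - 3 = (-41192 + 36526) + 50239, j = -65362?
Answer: 34737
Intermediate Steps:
Q = 45576 (Q = 3 + ((-41192 + 36526) + 50239) = 3 + (-4666 + 50239) = 3 + 45573 = 45576)
j + (145675 - Q) = -65362 + (145675 - 1*45576) = -65362 + (145675 - 45576) = -65362 + 100099 = 34737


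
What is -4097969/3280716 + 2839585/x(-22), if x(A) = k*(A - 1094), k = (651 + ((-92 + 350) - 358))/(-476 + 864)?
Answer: -100474395014869/56037909996 ≈ -1793.0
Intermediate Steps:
k = 551/388 (k = (651 + (258 - 358))/388 = (651 - 100)*(1/388) = 551*(1/388) = 551/388 ≈ 1.4201)
x(A) = -301397/194 + 551*A/388 (x(A) = 551*(A - 1094)/388 = 551*(-1094 + A)/388 = -301397/194 + 551*A/388)
-4097969/3280716 + 2839585/x(-22) = -4097969/3280716 + 2839585/(-301397/194 + (551/388)*(-22)) = -4097969*1/3280716 + 2839585/(-301397/194 - 6061/194) = -4097969/3280716 + 2839585/(-153729/97) = -4097969/3280716 + 2839585*(-97/153729) = -4097969/3280716 - 275439745/153729 = -100474395014869/56037909996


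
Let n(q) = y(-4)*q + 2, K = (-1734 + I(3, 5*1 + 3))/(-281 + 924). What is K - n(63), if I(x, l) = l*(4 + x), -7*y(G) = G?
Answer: -26112/643 ≈ -40.610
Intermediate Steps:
y(G) = -G/7
K = -1678/643 (K = (-1734 + (5*1 + 3)*(4 + 3))/(-281 + 924) = (-1734 + (5 + 3)*7)/643 = (-1734 + 8*7)*(1/643) = (-1734 + 56)*(1/643) = -1678*1/643 = -1678/643 ≈ -2.6096)
n(q) = 2 + 4*q/7 (n(q) = (-⅐*(-4))*q + 2 = 4*q/7 + 2 = 2 + 4*q/7)
K - n(63) = -1678/643 - (2 + (4/7)*63) = -1678/643 - (2 + 36) = -1678/643 - 1*38 = -1678/643 - 38 = -26112/643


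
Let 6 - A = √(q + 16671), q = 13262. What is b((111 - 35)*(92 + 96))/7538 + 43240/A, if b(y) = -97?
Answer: -1958558729/225363586 - 43240*√29933/29897 ≈ -258.92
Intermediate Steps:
A = 6 - √29933 (A = 6 - √(13262 + 16671) = 6 - √29933 ≈ -167.01)
b((111 - 35)*(92 + 96))/7538 + 43240/A = -97/7538 + 43240/(6 - √29933)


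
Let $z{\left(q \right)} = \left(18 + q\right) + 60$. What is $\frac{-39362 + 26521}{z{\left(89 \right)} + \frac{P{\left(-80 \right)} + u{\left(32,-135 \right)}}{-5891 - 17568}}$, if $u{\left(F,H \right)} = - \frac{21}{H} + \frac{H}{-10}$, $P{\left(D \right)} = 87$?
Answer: $- \frac{27111331710}{352579711} \approx -76.894$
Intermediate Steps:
$z{\left(q \right)} = 78 + q$
$u{\left(F,H \right)} = - \frac{21}{H} - \frac{H}{10}$ ($u{\left(F,H \right)} = - \frac{21}{H} + H \left(- \frac{1}{10}\right) = - \frac{21}{H} - \frac{H}{10}$)
$\frac{-39362 + 26521}{z{\left(89 \right)} + \frac{P{\left(-80 \right)} + u{\left(32,-135 \right)}}{-5891 - 17568}} = \frac{-39362 + 26521}{\left(78 + 89\right) + \frac{87 - \left(- \frac{27}{2} + \frac{21}{-135}\right)}{-5891 - 17568}} = - \frac{12841}{167 + \frac{87 + \left(\left(-21\right) \left(- \frac{1}{135}\right) + \frac{27}{2}\right)}{-23459}} = - \frac{12841}{167 + \left(87 + \left(\frac{7}{45} + \frac{27}{2}\right)\right) \left(- \frac{1}{23459}\right)} = - \frac{12841}{167 + \left(87 + \frac{1229}{90}\right) \left(- \frac{1}{23459}\right)} = - \frac{12841}{167 + \frac{9059}{90} \left(- \frac{1}{23459}\right)} = - \frac{12841}{167 - \frac{9059}{2111310}} = - \frac{12841}{\frac{352579711}{2111310}} = \left(-12841\right) \frac{2111310}{352579711} = - \frac{27111331710}{352579711}$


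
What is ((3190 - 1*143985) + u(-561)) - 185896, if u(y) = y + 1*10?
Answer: -327242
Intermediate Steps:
u(y) = 10 + y (u(y) = y + 10 = 10 + y)
((3190 - 1*143985) + u(-561)) - 185896 = ((3190 - 1*143985) + (10 - 561)) - 185896 = ((3190 - 143985) - 551) - 185896 = (-140795 - 551) - 185896 = -141346 - 185896 = -327242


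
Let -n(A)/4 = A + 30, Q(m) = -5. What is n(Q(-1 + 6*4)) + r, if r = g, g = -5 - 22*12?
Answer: -369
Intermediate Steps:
g = -269 (g = -5 - 264 = -269)
r = -269
n(A) = -120 - 4*A (n(A) = -4*(A + 30) = -4*(30 + A) = -120 - 4*A)
n(Q(-1 + 6*4)) + r = (-120 - 4*(-5)) - 269 = (-120 + 20) - 269 = -100 - 269 = -369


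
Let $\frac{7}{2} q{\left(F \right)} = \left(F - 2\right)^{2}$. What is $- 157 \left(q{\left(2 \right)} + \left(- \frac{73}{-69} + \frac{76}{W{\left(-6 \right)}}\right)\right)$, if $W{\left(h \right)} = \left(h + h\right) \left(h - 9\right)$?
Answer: $- \frac{240524}{1035} \approx -232.39$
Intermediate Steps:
$q{\left(F \right)} = \frac{2 \left(-2 + F\right)^{2}}{7}$ ($q{\left(F \right)} = \frac{2 \left(F - 2\right)^{2}}{7} = \frac{2 \left(-2 + F\right)^{2}}{7}$)
$W{\left(h \right)} = 2 h \left(-9 + h\right)$ ($W{\left(h \right)} = 2 h \left(h - 9\right) = 2 h \left(-9 + h\right)$)
$- 157 \left(q{\left(2 \right)} + \left(- \frac{73}{-69} + \frac{76}{W{\left(-6 \right)}}\right)\right) = - 157 \left(\frac{2 \left(-2 + 2\right)^{2}}{7} + \left(- \frac{73}{-69} + \frac{76}{2 \left(-6\right) \left(-9 - 6\right)}\right)\right) = - 157 \left(\frac{2 \cdot 0^{2}}{7} + \left(\left(-73\right) \left(- \frac{1}{69}\right) + \frac{76}{2 \left(-6\right) \left(-15\right)}\right)\right) = - 157 \left(\frac{2}{7} \cdot 0 + \left(\frac{73}{69} + \frac{76}{180}\right)\right) = - 157 \left(0 + \left(\frac{73}{69} + 76 \cdot \frac{1}{180}\right)\right) = - 157 \left(0 + \left(\frac{73}{69} + \frac{19}{45}\right)\right) = - 157 \left(0 + \frac{1532}{1035}\right) = \left(-157\right) \frac{1532}{1035} = - \frac{240524}{1035}$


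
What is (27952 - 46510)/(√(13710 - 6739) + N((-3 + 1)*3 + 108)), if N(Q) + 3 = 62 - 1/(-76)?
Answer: 6325679880/20149271 - 107191008*√6971/20149271 ≈ -130.23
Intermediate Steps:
N(Q) = 4485/76 (N(Q) = -3 + (62 - 1/(-76)) = -3 + (62 - 1*(-1/76)) = -3 + (62 + 1/76) = -3 + 4713/76 = 4485/76)
(27952 - 46510)/(√(13710 - 6739) + N((-3 + 1)*3 + 108)) = (27952 - 46510)/(√(13710 - 6739) + 4485/76) = -18558/(√6971 + 4485/76) = -18558/(4485/76 + √6971)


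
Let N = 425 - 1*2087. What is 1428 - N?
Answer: 3090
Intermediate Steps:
N = -1662 (N = 425 - 2087 = -1662)
1428 - N = 1428 - 1*(-1662) = 1428 + 1662 = 3090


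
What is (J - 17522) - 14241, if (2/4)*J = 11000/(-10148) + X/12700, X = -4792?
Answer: -255873712077/8054975 ≈ -31766.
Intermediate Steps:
J = -23541152/8054975 (J = 2*(11000/(-10148) - 4792/12700) = 2*(11000*(-1/10148) - 4792*1/12700) = 2*(-2750/2537 - 1198/3175) = 2*(-11770576/8054975) = -23541152/8054975 ≈ -2.9226)
(J - 17522) - 14241 = (-23541152/8054975 - 17522) - 14241 = -141162813102/8054975 - 14241 = -255873712077/8054975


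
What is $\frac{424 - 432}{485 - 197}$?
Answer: $- \frac{1}{36} \approx -0.027778$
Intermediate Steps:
$\frac{424 - 432}{485 - 197} = - \frac{8}{288} = \left(-8\right) \frac{1}{288} = - \frac{1}{36}$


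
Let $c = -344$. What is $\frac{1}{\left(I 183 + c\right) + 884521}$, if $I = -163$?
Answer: $\frac{1}{854348} \approx 1.1705 \cdot 10^{-6}$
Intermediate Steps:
$\frac{1}{\left(I 183 + c\right) + 884521} = \frac{1}{\left(\left(-163\right) 183 - 344\right) + 884521} = \frac{1}{\left(-29829 - 344\right) + 884521} = \frac{1}{-30173 + 884521} = \frac{1}{854348}$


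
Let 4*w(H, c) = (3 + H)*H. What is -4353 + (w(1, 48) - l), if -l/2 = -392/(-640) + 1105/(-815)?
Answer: -28384733/6520 ≈ -4353.5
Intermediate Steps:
w(H, c) = H*(3 + H)/4 (w(H, c) = ((3 + H)*H)/4 = (H*(3 + H))/4 = H*(3 + H)/4)
l = 9693/6520 (l = -2*(-392/(-640) + 1105/(-815)) = -2*(-392*(-1/640) + 1105*(-1/815)) = -2*(49/80 - 221/163) = -2*(-9693/13040) = 9693/6520 ≈ 1.4867)
-4353 + (w(1, 48) - l) = -4353 + ((¼)*1*(3 + 1) - 1*9693/6520) = -4353 + ((¼)*1*4 - 9693/6520) = -4353 + (1 - 9693/6520) = -4353 - 3173/6520 = -28384733/6520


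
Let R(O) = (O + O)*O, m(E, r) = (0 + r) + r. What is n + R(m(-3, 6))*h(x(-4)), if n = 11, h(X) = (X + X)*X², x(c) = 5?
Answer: 72011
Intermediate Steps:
h(X) = 2*X³ (h(X) = (2*X)*X² = 2*X³)
m(E, r) = 2*r (m(E, r) = r + r = 2*r)
R(O) = 2*O² (R(O) = (2*O)*O = 2*O²)
n + R(m(-3, 6))*h(x(-4)) = 11 + (2*(2*6)²)*(2*5³) = 11 + (2*12²)*(2*125) = 11 + (2*144)*250 = 11 + 288*250 = 11 + 72000 = 72011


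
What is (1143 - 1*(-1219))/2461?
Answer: 2362/2461 ≈ 0.95977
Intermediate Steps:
(1143 - 1*(-1219))/2461 = (1143 + 1219)*(1/2461) = 2362*(1/2461) = 2362/2461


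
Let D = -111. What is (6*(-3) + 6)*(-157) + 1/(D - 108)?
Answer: 412595/219 ≈ 1884.0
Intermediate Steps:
(6*(-3) + 6)*(-157) + 1/(D - 108) = (6*(-3) + 6)*(-157) + 1/(-111 - 108) = (-18 + 6)*(-157) + 1/(-219) = -12*(-157) - 1/219 = 1884 - 1/219 = 412595/219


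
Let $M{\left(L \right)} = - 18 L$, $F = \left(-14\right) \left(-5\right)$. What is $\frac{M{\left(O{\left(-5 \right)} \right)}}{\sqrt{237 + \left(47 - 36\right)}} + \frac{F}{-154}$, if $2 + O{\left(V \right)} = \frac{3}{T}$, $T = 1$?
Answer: $- \frac{5}{11} - \frac{9 \sqrt{62}}{62} \approx -1.5975$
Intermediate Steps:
$F = 70$
$O{\left(V \right)} = 1$ ($O{\left(V \right)} = -2 + \frac{3}{1} = -2 + 3 \cdot 1 = -2 + 3 = 1$)
$\frac{M{\left(O{\left(-5 \right)} \right)}}{\sqrt{237 + \left(47 - 36\right)}} + \frac{F}{-154} = \frac{\left(-18\right) 1}{\sqrt{237 + \left(47 - 36\right)}} + \frac{70}{-154} = - \frac{18}{\sqrt{237 + \left(47 - 36\right)}} + 70 \left(- \frac{1}{154}\right) = - \frac{18}{\sqrt{237 + 11}} - \frac{5}{11} = - \frac{18}{\sqrt{248}} - \frac{5}{11} = - \frac{18}{2 \sqrt{62}} - \frac{5}{11} = - 18 \frac{\sqrt{62}}{124} - \frac{5}{11} = - \frac{9 \sqrt{62}}{62} - \frac{5}{11} = - \frac{5}{11} - \frac{9 \sqrt{62}}{62}$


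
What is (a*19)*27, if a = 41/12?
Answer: 7011/4 ≈ 1752.8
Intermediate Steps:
a = 41/12 (a = 41*(1/12) = 41/12 ≈ 3.4167)
(a*19)*27 = ((41/12)*19)*27 = (779/12)*27 = 7011/4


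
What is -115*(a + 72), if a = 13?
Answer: -9775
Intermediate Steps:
-115*(a + 72) = -115*(13 + 72) = -115*85 = -9775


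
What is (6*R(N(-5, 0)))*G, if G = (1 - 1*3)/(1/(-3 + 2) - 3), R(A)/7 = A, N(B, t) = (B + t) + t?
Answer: -105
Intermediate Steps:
N(B, t) = B + 2*t
R(A) = 7*A
G = ½ (G = (1 - 3)/(1/(-1) - 3) = -2/(-1 - 3) = -2/(-4) = -2*(-¼) = ½ ≈ 0.50000)
(6*R(N(-5, 0)))*G = (6*(7*(-5 + 2*0)))*(½) = (6*(7*(-5 + 0)))*(½) = (6*(7*(-5)))*(½) = (6*(-35))*(½) = -210*½ = -105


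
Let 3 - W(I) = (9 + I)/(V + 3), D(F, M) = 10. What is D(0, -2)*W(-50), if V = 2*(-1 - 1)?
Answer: -380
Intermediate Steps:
V = -4 (V = 2*(-2) = -4)
W(I) = 12 + I (W(I) = 3 - (9 + I)/(-4 + 3) = 3 - (9 + I)/(-1) = 3 - (9 + I)*(-1) = 3 - (-9 - I) = 3 + (9 + I) = 12 + I)
D(0, -2)*W(-50) = 10*(12 - 50) = 10*(-38) = -380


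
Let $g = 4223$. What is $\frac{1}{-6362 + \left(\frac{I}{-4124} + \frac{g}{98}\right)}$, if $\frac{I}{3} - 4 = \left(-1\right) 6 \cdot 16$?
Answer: $- \frac{101038}{638443081} \approx -0.00015826$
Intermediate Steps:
$I = -276$ ($I = 12 + 3 \left(-1\right) 6 \cdot 16 = 12 + 3 \left(\left(-6\right) 16\right) = 12 + 3 \left(-96\right) = 12 - 288 = -276$)
$\frac{1}{-6362 + \left(\frac{I}{-4124} + \frac{g}{98}\right)} = \frac{1}{-6362 + \left(- \frac{276}{-4124} + \frac{4223}{98}\right)} = \frac{1}{-6362 + \left(\left(-276\right) \left(- \frac{1}{4124}\right) + 4223 \cdot \frac{1}{98}\right)} = \frac{1}{-6362 + \left(\frac{69}{1031} + \frac{4223}{98}\right)} = \frac{1}{-6362 + \frac{4360675}{101038}} = \frac{1}{- \frac{638443081}{101038}} = - \frac{101038}{638443081}$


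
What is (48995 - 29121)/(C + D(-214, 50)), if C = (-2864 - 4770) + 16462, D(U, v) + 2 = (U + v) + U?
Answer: 9937/4224 ≈ 2.3525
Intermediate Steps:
D(U, v) = -2 + v + 2*U (D(U, v) = -2 + ((U + v) + U) = -2 + (v + 2*U) = -2 + v + 2*U)
C = 8828 (C = -7634 + 16462 = 8828)
(48995 - 29121)/(C + D(-214, 50)) = (48995 - 29121)/(8828 + (-2 + 50 + 2*(-214))) = 19874/(8828 + (-2 + 50 - 428)) = 19874/(8828 - 380) = 19874/8448 = 19874*(1/8448) = 9937/4224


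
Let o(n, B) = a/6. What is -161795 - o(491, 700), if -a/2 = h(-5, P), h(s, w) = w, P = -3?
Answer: -161796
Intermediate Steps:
a = 6 (a = -2*(-3) = 6)
o(n, B) = 1 (o(n, B) = 6/6 = 6*(1/6) = 1)
-161795 - o(491, 700) = -161795 - 1*1 = -161795 - 1 = -161796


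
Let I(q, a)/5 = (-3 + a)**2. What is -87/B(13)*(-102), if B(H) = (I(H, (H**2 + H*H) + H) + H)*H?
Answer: 8874/7871929 ≈ 0.0011273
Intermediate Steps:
I(q, a) = 5*(-3 + a)**2
B(H) = H*(H + 5*(-3 + H + 2*H**2)**2) (B(H) = (5*(-3 + ((H**2 + H*H) + H))**2 + H)*H = (5*(-3 + ((H**2 + H**2) + H))**2 + H)*H = (5*(-3 + (2*H**2 + H))**2 + H)*H = (5*(-3 + (H + 2*H**2))**2 + H)*H = (5*(-3 + H + 2*H**2)**2 + H)*H = (H + 5*(-3 + H + 2*H**2)**2)*H = H*(H + 5*(-3 + H + 2*H**2)**2))
-87/B(13)*(-102) = -87*1/(13*(13 + 5*(-3 + 13*(1 + 2*13))**2))*(-102) = -87*1/(13*(13 + 5*(-3 + 13*(1 + 26))**2))*(-102) = -87*1/(13*(13 + 5*(-3 + 13*27)**2))*(-102) = -87*1/(13*(13 + 5*(-3 + 351)**2))*(-102) = -87*1/(13*(13 + 5*348**2))*(-102) = -87*1/(13*(13 + 5*121104))*(-102) = -87*1/(13*(13 + 605520))*(-102) = -87/(13*605533)*(-102) = -87/7871929*(-102) = 8874/7871929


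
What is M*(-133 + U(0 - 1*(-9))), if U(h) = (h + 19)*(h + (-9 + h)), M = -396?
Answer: -47124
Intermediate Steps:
U(h) = (-9 + 2*h)*(19 + h) (U(h) = (19 + h)*(-9 + 2*h) = (-9 + 2*h)*(19 + h))
M*(-133 + U(0 - 1*(-9))) = -396*(-133 + (-171 + 2*(0 - 1*(-9))² + 29*(0 - 1*(-9)))) = -396*(-133 + (-171 + 2*(0 + 9)² + 29*(0 + 9))) = -396*(-133 + (-171 + 2*9² + 29*9)) = -396*(-133 + (-171 + 2*81 + 261)) = -396*(-133 + (-171 + 162 + 261)) = -396*(-133 + 252) = -396*119 = -47124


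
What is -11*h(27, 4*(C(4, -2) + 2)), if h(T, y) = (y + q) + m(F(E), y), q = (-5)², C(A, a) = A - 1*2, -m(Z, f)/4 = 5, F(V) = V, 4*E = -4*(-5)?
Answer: -231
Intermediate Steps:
E = 5 (E = (-4*(-5))/4 = (¼)*20 = 5)
m(Z, f) = -20 (m(Z, f) = -4*5 = -20)
C(A, a) = -2 + A (C(A, a) = A - 2 = -2 + A)
q = 25
h(T, y) = 5 + y (h(T, y) = (y + 25) - 20 = (25 + y) - 20 = 5 + y)
-11*h(27, 4*(C(4, -2) + 2)) = -11*(5 + 4*((-2 + 4) + 2)) = -11*(5 + 4*(2 + 2)) = -11*(5 + 4*4) = -11*(5 + 16) = -11*21 = -231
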